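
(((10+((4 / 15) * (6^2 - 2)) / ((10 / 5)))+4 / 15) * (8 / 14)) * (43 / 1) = 12728 / 35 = 363.66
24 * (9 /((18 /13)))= 156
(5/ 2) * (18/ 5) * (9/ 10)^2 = 729/ 100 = 7.29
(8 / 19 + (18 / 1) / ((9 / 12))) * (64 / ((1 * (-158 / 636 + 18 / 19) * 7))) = 9443328 / 29561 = 319.45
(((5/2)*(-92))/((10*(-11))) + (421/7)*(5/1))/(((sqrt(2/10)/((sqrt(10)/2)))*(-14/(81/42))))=-786915*sqrt(2)/7546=-147.48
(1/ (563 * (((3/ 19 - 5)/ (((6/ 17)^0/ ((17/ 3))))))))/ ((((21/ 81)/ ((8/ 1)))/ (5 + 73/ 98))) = -1539/ 134113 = -0.01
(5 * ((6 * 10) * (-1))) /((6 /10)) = -500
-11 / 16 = -0.69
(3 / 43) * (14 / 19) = 42 / 817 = 0.05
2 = 2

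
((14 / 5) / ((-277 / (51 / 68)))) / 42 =-1 / 5540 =-0.00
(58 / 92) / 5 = 29 / 230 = 0.13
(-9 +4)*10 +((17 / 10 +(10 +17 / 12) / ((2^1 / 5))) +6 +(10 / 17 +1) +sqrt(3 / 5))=-24827 / 2040 +sqrt(15) / 5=-11.40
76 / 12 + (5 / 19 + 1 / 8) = 3065 / 456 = 6.72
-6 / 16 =-3 / 8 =-0.38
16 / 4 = 4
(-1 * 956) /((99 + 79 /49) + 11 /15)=-702660 /74489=-9.43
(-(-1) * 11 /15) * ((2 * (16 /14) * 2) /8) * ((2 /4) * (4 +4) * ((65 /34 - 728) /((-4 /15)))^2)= 100558914885 /8092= 12426954.39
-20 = -20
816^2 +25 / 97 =64588057 / 97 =665856.26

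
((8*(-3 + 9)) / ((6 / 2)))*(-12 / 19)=-10.11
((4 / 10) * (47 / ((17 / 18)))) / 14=1.42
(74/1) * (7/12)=259/6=43.17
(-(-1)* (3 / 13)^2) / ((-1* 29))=-0.00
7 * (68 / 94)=5.06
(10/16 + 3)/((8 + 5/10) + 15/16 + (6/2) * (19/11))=638/2573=0.25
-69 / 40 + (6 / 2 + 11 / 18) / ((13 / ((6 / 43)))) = -8701 / 5160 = -1.69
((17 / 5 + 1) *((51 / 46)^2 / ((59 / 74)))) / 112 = 1058607 / 17478160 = 0.06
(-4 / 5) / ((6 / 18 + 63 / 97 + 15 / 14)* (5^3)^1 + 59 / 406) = -236292 / 75886985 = -0.00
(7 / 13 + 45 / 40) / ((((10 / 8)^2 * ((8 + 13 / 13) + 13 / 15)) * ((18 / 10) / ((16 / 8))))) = 173 / 1443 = 0.12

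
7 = 7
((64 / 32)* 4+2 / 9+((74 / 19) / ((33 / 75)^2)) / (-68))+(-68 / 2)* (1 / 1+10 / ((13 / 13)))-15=-268083007 / 703494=-381.07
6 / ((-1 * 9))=-2 / 3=-0.67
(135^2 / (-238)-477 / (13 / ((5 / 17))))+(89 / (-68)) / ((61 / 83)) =-33650647 / 377468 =-89.15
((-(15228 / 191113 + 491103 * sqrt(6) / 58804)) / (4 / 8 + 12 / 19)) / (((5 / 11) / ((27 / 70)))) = -64448703 * sqrt(6) / 10290700 - 85931604 / 1438125325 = -15.40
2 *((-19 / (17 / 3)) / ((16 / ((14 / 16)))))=-399 / 1088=-0.37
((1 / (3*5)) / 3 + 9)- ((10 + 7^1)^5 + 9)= -63893564 / 45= -1419856.98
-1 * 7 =-7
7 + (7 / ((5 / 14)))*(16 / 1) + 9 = 1648 / 5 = 329.60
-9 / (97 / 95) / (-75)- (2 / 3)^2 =-1427 / 4365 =-0.33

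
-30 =-30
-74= -74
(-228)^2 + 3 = 51987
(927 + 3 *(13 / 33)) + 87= 11167 / 11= 1015.18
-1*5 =-5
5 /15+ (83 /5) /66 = 193 /330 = 0.58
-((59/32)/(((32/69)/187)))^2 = -552694.96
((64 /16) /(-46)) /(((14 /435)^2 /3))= -567675 /2254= -251.85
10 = 10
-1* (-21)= 21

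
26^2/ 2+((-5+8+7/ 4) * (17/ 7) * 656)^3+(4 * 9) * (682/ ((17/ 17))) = 148641177171318/ 343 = 433356201665.65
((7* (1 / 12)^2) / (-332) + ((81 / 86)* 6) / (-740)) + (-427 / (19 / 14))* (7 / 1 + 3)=-22735145859599 / 7225940160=-3146.32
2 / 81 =0.02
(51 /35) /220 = 51 /7700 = 0.01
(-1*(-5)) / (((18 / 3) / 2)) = 1.67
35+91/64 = 2331/64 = 36.42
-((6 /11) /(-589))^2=-36 /41977441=-0.00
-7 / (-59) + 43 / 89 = 3160 / 5251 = 0.60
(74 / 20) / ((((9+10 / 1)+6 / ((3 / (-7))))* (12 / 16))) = 74 / 75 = 0.99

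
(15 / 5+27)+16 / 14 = 218 / 7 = 31.14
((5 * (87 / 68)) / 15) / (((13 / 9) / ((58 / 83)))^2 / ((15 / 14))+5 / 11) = 325958985 / 3395400038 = 0.10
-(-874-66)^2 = -883600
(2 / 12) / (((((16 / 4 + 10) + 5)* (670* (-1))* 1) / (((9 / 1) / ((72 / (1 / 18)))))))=-1 / 10998720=-0.00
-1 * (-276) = 276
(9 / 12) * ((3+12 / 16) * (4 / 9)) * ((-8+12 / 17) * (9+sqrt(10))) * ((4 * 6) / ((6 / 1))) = -5580 / 17 - 620 * sqrt(10) / 17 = -443.57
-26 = -26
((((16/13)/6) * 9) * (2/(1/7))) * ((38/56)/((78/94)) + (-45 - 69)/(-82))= 395428/6929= 57.07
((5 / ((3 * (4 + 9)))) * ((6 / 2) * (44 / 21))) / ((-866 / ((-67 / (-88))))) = -0.00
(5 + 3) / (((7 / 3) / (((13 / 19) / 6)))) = 0.39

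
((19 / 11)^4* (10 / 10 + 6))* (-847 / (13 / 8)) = -51085832 / 1573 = -32476.69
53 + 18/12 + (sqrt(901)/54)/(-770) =109/2 - sqrt(901)/41580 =54.50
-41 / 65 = -0.63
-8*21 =-168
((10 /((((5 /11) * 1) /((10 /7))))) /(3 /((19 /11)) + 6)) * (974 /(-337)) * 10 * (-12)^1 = 162852800 /115591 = 1408.87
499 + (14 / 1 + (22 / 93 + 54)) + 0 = 52753 / 93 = 567.24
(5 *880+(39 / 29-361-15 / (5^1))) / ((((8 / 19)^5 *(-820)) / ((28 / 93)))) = -2029363694519 / 18116935680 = -112.01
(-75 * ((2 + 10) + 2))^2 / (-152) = -275625 / 38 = -7253.29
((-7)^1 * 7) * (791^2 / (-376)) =30658369 / 376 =81538.22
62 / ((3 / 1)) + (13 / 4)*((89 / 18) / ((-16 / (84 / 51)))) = 93085 / 4896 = 19.01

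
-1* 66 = -66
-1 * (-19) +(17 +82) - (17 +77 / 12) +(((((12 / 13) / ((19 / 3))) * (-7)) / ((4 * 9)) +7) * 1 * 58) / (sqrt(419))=114.34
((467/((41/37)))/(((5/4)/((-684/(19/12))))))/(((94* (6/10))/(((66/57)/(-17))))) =109479744/622421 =175.89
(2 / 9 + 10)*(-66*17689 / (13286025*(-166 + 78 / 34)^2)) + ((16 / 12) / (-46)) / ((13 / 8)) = -0.02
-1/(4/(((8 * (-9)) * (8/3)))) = 48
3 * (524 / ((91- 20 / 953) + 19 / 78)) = 116853048 / 6780941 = 17.23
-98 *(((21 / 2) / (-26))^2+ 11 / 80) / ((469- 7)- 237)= -24892 / 190125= -0.13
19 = 19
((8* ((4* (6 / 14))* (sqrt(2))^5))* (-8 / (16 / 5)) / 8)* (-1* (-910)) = -15600* sqrt(2) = -22061.73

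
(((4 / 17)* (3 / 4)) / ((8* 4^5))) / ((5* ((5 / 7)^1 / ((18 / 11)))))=189 / 19148800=0.00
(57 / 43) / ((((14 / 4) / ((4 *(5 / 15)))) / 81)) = 12312 / 301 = 40.90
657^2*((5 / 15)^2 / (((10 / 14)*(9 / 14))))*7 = 3655694 / 5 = 731138.80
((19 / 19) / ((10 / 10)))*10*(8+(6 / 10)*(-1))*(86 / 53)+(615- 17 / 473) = 18426706 / 25069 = 735.04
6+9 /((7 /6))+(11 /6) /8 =4685 /336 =13.94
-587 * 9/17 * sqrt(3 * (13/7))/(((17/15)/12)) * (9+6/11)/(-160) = 713205 * sqrt(273)/25432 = 463.36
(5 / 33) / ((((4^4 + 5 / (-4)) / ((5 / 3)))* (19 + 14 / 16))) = 0.00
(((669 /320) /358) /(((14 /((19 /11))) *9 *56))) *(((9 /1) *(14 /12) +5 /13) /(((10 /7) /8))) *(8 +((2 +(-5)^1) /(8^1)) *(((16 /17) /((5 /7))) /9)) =1214658923 /1754520768000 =0.00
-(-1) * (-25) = -25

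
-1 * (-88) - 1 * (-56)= 144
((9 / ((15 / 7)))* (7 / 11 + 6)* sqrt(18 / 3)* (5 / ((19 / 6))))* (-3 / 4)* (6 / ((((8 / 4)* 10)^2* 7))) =-5913* sqrt(6) / 83600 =-0.17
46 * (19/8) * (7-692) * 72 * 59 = -317904390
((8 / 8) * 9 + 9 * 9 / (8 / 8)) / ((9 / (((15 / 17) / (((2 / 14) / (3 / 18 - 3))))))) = -175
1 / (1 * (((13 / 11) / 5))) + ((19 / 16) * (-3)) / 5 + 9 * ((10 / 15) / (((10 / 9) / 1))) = 1855 / 208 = 8.92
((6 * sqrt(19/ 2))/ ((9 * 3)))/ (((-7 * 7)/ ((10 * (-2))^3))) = 8000 * sqrt(38)/ 441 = 111.83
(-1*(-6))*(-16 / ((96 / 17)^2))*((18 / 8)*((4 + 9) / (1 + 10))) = -11271 / 1408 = -8.00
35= 35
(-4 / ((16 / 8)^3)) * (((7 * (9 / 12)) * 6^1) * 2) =-31.50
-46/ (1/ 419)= -19274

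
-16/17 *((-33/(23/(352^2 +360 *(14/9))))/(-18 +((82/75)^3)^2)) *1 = -5848106343750000000/566873092220983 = -10316.43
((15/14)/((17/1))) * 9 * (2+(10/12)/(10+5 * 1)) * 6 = 1665/238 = 7.00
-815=-815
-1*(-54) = 54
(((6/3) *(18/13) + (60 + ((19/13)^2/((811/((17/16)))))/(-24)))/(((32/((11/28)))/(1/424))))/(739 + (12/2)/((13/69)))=3303579655/1401159817494528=0.00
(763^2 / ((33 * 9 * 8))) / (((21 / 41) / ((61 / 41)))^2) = 44209201 / 21384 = 2067.40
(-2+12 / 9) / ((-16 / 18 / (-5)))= -15 / 4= -3.75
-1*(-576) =576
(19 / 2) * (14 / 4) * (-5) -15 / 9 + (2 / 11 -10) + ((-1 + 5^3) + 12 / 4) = -6697 / 132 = -50.73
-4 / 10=-2 / 5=-0.40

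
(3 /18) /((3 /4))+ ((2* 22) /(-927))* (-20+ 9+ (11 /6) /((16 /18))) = 799 /1236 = 0.65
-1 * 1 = -1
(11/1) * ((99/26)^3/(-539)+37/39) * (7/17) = 24052039/6274632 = 3.83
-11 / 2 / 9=-11 / 18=-0.61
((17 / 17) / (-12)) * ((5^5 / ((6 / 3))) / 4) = -32.55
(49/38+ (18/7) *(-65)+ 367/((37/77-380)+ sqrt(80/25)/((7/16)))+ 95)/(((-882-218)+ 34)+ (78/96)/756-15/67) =16123006513152 *sqrt(5)/3689213054605194349+ 4721585329632664224/70095048037498692631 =0.07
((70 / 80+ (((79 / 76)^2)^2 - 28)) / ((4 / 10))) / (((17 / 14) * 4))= -30309963005 / 2268627968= -13.36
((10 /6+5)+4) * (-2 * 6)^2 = 1536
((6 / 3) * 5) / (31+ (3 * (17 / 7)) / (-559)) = 19565 / 60626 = 0.32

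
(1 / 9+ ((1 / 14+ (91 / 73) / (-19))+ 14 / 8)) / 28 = 652537 / 9786672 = 0.07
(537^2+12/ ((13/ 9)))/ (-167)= -3748905/ 2171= -1726.81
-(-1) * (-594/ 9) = -66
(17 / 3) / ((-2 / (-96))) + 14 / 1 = 286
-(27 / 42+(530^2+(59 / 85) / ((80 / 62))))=-6685448103 / 23800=-280901.18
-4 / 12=-1 / 3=-0.33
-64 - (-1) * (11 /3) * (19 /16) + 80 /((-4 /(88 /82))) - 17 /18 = -484445 /5904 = -82.05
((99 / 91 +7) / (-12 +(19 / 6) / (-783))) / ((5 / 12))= -41492736 / 25659725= -1.62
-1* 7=-7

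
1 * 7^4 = 2401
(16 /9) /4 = 4 /9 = 0.44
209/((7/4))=836/7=119.43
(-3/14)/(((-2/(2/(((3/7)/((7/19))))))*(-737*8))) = -7/224048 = -0.00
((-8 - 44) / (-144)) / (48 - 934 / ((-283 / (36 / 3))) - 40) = 3679 / 484992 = 0.01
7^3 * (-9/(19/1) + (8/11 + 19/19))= 89866/209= 429.98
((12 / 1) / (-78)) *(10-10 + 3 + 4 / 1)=-14 / 13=-1.08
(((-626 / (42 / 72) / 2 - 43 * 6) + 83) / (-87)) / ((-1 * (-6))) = 4981 / 3654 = 1.36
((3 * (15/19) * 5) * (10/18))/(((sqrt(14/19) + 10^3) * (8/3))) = 46875/18999986 -375 * sqrt(266)/2887997872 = 0.00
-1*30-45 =-75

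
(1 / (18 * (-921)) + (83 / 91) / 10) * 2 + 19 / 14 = 11611979 / 7542990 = 1.54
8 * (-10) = -80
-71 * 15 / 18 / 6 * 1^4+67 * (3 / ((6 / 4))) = 4469 / 36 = 124.14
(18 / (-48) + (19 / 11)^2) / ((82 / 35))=88375 / 79376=1.11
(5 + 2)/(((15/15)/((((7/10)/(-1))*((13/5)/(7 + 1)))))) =-637/400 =-1.59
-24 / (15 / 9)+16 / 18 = -608 / 45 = -13.51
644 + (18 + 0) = 662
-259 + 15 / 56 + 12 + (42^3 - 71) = 4131135 / 56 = 73770.27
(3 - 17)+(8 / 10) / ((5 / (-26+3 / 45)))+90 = 26944 / 375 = 71.85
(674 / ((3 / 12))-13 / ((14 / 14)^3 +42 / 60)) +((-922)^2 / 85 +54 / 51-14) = 63382 / 5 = 12676.40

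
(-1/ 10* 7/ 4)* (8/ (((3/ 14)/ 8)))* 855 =-44688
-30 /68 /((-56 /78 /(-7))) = -585 /136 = -4.30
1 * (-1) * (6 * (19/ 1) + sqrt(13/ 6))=-114- sqrt(78)/ 6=-115.47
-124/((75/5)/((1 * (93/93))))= -124/15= -8.27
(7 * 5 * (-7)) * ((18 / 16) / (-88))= 2205 / 704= 3.13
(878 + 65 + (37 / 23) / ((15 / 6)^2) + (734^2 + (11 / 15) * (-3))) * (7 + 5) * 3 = 11171729088 / 575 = 19429094.07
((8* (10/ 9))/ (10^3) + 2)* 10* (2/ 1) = 1808/ 45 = 40.18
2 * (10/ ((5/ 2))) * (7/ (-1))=-56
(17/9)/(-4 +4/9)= -17/32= -0.53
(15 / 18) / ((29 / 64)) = 160 / 87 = 1.84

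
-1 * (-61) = 61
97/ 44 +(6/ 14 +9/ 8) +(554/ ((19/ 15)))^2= 42539393315/ 222376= 191294.89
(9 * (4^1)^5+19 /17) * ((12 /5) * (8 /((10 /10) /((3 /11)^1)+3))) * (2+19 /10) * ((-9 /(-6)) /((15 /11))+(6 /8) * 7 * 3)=18534508317 /10625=1744424.31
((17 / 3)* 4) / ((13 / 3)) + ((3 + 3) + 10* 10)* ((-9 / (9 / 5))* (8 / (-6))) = 27764 / 39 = 711.90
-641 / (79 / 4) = -2564 / 79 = -32.46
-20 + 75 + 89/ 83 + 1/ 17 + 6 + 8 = 98955/ 1411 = 70.13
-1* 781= -781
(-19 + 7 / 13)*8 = -1920 / 13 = -147.69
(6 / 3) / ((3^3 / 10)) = 20 / 27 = 0.74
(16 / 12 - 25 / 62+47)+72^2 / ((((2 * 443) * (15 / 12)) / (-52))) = -195.47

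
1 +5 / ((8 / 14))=39 / 4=9.75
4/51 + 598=30502/51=598.08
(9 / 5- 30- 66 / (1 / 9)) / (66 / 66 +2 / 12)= -18666 / 35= -533.31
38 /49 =0.78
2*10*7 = 140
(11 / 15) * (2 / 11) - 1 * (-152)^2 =-346558 / 15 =-23103.87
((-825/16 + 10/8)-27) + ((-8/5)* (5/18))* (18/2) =-1301/16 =-81.31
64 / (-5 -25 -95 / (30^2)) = -11520 / 5419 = -2.13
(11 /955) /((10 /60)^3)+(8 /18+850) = 7330954 /8595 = 852.93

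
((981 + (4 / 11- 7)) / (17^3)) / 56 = 5359 / 1513204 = 0.00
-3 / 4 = -0.75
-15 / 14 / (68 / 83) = -1245 / 952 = -1.31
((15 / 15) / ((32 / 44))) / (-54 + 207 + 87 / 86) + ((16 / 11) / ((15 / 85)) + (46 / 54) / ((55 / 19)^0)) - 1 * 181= -901602133 / 5245020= -171.90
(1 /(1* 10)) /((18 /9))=1 /20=0.05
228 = 228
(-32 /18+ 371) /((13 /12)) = 13292 /39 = 340.82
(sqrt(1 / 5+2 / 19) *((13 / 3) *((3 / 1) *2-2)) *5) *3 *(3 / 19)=156 *sqrt(2755) / 361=22.68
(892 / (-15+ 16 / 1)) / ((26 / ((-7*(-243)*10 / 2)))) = 3793230 / 13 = 291786.92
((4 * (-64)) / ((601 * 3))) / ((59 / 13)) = -3328 / 106377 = -0.03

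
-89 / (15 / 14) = -83.07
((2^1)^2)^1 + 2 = 6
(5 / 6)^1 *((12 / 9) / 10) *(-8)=-8 / 9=-0.89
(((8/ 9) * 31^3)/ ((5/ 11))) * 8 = 466063.64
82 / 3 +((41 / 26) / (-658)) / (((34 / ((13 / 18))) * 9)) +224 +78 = 2387181847 / 7248528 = 329.33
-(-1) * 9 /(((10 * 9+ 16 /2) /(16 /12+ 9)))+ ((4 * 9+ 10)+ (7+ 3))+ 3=5875 /98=59.95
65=65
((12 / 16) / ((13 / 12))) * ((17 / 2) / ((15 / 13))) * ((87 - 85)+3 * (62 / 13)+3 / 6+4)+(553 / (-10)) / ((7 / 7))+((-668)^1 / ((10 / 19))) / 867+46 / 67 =50.04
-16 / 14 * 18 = -144 / 7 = -20.57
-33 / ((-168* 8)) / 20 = 11 / 8960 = 0.00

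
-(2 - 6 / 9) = -4 / 3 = -1.33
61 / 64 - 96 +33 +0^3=-3971 / 64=-62.05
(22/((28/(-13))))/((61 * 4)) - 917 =-3132615/3416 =-917.04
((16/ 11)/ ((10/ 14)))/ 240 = 7/ 825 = 0.01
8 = 8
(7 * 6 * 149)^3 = 245079325512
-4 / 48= -1 / 12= -0.08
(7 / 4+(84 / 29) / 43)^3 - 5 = 1.00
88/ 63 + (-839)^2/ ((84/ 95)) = 28659691/ 36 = 796102.53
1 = 1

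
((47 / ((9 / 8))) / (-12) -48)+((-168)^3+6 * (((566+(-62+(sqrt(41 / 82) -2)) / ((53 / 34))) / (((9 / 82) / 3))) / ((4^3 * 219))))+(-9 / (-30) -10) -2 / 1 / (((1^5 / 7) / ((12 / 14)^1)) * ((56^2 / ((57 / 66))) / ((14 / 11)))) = -33563618640721921 / 7078412880+697 * sqrt(2) / 185712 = -4741687.04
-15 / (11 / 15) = -225 / 11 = -20.45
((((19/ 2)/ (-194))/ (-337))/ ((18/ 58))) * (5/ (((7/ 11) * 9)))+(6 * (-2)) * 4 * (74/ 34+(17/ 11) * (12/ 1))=-13789783604965/ 13863927924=-994.65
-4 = -4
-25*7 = -175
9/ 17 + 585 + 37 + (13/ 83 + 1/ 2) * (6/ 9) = 2637020/ 4233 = 622.97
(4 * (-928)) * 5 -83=-18643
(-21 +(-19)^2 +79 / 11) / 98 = 3.54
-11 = -11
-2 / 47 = -0.04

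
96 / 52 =24 / 13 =1.85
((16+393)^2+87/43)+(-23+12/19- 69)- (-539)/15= 2049374093/12255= 167227.59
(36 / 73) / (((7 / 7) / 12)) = 432 / 73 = 5.92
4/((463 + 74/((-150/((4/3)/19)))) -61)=8550/859201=0.01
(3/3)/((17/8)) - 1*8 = -7.53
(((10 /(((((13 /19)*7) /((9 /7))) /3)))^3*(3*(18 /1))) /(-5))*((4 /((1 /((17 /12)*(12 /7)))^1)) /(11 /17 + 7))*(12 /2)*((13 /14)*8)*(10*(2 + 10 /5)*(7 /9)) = -17978870676326400 /1809323971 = -9936789.08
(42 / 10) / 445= 0.01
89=89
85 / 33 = 2.58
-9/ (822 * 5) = -3/ 1370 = -0.00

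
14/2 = 7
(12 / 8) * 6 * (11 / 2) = 99 / 2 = 49.50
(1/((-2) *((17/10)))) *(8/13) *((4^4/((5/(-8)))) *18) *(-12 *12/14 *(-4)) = 84934656/1547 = 54902.82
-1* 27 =-27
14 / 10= 7 / 5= 1.40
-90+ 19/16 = -1421/16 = -88.81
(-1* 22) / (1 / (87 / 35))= -1914 / 35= -54.69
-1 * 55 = -55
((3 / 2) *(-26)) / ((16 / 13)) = -507 / 16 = -31.69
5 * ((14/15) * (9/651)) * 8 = 16/31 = 0.52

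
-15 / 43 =-0.35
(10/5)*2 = 4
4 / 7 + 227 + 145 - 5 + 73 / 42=15511 / 42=369.31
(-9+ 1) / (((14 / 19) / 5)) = -380 / 7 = -54.29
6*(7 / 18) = 7 / 3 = 2.33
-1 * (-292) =292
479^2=229441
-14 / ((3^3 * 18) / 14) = -98 / 243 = -0.40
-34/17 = -2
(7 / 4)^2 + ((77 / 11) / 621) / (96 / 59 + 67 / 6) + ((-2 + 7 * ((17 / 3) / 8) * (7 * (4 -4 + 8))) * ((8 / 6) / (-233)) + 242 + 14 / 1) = 42853145867 / 166429104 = 257.49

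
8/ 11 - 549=-6031/ 11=-548.27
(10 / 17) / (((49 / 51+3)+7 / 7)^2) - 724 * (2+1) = -2171.98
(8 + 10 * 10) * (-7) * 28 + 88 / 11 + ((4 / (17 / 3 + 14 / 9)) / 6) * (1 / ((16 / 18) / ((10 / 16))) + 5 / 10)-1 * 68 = -44154009 / 2080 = -21227.89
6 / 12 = 1 / 2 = 0.50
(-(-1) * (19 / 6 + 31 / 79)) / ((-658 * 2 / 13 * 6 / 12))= -3133 / 44556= -0.07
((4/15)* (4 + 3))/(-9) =-28/135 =-0.21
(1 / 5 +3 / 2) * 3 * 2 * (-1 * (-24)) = 1224 / 5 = 244.80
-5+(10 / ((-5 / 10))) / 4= -10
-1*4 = -4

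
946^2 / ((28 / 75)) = 16779675 / 7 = 2397096.43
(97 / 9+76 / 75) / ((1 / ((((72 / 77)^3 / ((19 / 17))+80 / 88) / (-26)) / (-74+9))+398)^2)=134318252945423197 / 23232909919168886724225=0.00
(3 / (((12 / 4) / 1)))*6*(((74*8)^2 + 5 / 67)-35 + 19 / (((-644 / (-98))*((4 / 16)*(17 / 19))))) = 55083174516 / 26197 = 2102652.00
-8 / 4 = -2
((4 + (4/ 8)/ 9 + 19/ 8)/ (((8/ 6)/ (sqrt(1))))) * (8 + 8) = 463/ 6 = 77.17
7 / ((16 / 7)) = 3.06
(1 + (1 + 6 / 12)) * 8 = 20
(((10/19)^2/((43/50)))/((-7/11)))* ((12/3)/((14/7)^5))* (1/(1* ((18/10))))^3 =-859375/79213869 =-0.01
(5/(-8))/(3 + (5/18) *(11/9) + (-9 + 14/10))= 2025/13804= 0.15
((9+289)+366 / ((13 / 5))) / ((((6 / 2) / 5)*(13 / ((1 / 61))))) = 0.92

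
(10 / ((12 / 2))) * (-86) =-143.33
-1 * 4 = -4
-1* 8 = -8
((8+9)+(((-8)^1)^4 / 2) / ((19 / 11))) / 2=22851 / 38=601.34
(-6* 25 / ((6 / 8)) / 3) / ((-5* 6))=20 / 9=2.22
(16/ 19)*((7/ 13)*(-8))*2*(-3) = 5376/ 247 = 21.77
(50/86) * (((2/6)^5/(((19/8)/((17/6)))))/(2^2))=425/595593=0.00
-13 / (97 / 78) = -1014 / 97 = -10.45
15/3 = 5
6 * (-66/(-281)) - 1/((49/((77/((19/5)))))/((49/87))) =546403/464493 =1.18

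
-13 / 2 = -6.50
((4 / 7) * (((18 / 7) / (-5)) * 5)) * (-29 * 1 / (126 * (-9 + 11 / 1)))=58 / 343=0.17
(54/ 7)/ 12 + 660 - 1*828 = -2343/ 14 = -167.36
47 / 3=15.67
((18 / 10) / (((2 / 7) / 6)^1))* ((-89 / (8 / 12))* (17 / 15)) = -285957 / 50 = -5719.14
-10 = -10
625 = 625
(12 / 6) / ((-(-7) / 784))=224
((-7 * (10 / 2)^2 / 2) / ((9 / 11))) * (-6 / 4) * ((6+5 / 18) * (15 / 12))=1087625 / 864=1258.83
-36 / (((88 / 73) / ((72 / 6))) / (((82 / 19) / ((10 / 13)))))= -2101086 / 1045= -2010.61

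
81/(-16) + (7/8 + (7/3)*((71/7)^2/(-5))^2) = 983.63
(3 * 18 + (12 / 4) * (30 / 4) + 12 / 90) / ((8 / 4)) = 2299 / 60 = 38.32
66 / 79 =0.84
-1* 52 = -52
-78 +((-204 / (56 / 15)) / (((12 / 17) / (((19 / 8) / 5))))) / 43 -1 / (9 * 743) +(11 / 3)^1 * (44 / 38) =-182610783109 / 2447548992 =-74.61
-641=-641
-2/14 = -1/7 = -0.14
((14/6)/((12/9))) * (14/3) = 49/6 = 8.17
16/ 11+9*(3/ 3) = 115/ 11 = 10.45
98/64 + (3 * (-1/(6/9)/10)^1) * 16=-907/160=-5.67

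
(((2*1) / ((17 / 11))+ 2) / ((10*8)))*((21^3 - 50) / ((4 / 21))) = 1354017 / 680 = 1991.20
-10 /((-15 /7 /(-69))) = -322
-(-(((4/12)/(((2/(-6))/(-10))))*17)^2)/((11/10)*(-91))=-289000/1001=-288.71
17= 17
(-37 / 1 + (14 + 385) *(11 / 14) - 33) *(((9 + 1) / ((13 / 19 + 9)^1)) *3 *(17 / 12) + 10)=2578665 / 736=3503.62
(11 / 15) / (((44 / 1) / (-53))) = -53 / 60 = -0.88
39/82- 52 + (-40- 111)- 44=-20215/82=-246.52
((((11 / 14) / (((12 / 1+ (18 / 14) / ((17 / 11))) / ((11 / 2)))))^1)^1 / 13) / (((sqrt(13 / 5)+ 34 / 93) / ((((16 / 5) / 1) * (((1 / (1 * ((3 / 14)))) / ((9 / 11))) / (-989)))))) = 1335536048 / 18845625400407 - 1217694632 * sqrt(65) / 31409375667345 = -0.00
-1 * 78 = -78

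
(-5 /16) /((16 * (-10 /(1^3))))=1 /512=0.00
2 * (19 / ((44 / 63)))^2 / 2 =1432809 / 1936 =740.09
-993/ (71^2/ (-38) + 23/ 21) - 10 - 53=-5821767/ 104987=-55.45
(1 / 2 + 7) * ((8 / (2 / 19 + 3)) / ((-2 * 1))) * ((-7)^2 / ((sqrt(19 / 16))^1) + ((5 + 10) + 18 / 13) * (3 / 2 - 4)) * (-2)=-607050 / 767 + 11760 * sqrt(19) / 59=77.36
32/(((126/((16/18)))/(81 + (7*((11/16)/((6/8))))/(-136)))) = 528460/28917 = 18.28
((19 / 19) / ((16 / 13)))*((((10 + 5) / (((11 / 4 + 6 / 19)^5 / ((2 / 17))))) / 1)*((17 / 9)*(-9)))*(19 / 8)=-146783148720 / 686719856393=-0.21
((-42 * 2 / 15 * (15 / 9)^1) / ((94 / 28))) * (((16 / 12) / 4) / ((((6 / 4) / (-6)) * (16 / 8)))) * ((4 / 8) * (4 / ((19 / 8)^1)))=12544 / 8037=1.56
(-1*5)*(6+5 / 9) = -295 / 9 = -32.78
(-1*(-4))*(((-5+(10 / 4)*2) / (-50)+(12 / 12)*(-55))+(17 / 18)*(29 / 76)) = -74747 / 342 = -218.56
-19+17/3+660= 1940/3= 646.67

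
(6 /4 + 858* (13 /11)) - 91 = 1849 /2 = 924.50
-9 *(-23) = 207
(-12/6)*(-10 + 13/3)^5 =2839714/243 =11686.07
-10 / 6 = -5 / 3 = -1.67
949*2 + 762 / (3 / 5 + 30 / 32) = 98138 / 41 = 2393.61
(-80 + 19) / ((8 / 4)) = -61 / 2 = -30.50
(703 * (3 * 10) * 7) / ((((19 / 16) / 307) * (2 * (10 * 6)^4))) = 79513 / 54000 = 1.47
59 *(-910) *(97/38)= -2603965/19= -137050.79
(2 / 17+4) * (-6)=-420 / 17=-24.71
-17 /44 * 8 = -34 /11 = -3.09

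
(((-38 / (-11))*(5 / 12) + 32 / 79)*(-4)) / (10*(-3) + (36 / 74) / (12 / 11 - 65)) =250147787 / 1017418248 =0.25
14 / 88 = 7 / 44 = 0.16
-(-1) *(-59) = -59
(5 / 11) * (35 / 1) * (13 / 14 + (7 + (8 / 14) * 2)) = 3175 / 22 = 144.32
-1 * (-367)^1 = 367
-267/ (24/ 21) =-1869/ 8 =-233.62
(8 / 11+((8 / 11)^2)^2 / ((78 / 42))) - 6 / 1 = -974902 / 190333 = -5.12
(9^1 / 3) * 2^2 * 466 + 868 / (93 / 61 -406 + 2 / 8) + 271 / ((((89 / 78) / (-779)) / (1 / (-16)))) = 1204602704501 / 70225272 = 17153.41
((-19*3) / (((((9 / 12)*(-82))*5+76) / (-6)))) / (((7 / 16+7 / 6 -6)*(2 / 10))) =164160 / 97693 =1.68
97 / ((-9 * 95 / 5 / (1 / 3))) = -97 / 513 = -0.19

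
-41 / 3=-13.67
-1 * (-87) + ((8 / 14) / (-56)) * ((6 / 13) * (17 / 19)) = 1052910 / 12103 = 87.00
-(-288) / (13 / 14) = 4032 / 13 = 310.15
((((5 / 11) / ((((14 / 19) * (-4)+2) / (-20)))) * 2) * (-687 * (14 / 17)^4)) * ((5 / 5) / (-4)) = 1516.11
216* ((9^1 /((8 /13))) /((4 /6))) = 9477 /2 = 4738.50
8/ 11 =0.73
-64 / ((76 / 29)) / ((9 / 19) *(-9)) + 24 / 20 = 2806 / 405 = 6.93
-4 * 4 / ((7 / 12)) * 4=-768 / 7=-109.71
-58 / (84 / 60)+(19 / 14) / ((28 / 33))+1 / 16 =-31177 / 784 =-39.77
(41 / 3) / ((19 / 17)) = 697 / 57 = 12.23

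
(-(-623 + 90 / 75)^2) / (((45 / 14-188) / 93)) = 12584977062 / 64675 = 194587.97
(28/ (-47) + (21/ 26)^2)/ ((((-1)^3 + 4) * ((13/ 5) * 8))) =8995/ 9912864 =0.00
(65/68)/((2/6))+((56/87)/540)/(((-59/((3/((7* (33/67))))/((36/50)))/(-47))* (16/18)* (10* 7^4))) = 2855055036313/995608917072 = 2.87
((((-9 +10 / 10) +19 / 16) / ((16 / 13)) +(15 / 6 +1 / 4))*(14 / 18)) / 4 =-0.54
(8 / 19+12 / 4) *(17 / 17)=65 / 19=3.42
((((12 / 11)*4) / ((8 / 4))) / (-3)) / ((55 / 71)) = -568 / 605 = -0.94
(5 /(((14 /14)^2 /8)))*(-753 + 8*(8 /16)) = -29960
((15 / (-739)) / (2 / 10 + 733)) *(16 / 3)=-200 / 1354587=-0.00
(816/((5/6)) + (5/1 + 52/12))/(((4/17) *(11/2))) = 11458/15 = 763.87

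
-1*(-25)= 25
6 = 6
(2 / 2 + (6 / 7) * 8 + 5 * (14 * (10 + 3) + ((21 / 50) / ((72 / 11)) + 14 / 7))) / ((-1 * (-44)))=1559339 / 73920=21.09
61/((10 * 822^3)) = 61/5554122480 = 0.00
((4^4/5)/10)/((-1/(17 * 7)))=-15232/25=-609.28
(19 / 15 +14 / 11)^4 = 30821664721 / 741200625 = 41.58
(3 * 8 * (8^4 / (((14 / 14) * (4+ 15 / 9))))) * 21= 6193152 / 17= 364303.06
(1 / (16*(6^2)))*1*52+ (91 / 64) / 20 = 1859 / 11520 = 0.16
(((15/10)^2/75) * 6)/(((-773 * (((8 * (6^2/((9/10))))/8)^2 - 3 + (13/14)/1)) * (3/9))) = -63/144106525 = -0.00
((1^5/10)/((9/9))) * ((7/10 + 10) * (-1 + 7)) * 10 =321/5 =64.20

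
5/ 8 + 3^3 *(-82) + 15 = -17587/ 8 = -2198.38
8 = 8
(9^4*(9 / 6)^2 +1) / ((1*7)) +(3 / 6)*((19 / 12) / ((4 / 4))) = 354451 / 168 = 2109.83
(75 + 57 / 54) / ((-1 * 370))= -37 / 180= -0.21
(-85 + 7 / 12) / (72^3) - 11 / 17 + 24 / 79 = -2066168395 / 6015264768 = -0.34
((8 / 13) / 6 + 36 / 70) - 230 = -313108 / 1365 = -229.38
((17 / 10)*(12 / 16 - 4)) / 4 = -221 / 160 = -1.38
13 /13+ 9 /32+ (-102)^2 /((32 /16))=166505 /32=5203.28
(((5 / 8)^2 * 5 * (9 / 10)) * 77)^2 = 18320.05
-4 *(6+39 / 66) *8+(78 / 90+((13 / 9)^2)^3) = -5873909084 / 29229255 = -200.96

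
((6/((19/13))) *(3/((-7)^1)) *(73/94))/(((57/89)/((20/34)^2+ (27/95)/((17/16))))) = -4267983252/3260802895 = -1.31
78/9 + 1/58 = 1511/174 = 8.68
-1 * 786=-786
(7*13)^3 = 753571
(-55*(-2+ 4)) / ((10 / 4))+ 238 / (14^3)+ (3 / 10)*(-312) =-134763 / 980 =-137.51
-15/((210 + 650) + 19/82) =-410/23513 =-0.02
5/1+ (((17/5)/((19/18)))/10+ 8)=6328/475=13.32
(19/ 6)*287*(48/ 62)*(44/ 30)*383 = 183787912/ 465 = 395242.82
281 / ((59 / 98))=27538 / 59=466.75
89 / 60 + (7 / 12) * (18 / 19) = 2321 / 1140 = 2.04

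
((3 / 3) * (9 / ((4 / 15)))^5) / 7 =44840334375 / 7168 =6255627.01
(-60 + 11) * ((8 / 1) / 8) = -49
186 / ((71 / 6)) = 1116 / 71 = 15.72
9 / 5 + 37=194 / 5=38.80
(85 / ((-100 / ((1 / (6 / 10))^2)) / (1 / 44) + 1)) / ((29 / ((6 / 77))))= -510 / 3534839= -0.00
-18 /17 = -1.06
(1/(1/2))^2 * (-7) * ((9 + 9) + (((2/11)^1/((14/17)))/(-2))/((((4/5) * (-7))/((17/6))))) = -467141/924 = -505.56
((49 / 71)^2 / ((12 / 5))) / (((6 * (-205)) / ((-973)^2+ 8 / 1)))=-152.75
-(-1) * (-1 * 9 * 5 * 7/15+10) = -11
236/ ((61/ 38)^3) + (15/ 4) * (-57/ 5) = 12985417/ 907924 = 14.30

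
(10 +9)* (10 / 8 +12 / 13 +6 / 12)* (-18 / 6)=-7923 / 52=-152.37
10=10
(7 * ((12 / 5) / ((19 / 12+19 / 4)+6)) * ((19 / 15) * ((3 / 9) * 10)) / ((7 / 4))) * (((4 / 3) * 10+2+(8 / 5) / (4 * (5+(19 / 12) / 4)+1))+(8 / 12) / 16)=50.76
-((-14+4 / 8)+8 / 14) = 12.93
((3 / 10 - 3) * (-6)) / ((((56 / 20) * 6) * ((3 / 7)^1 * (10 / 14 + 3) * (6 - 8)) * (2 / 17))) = -1071 / 416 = -2.57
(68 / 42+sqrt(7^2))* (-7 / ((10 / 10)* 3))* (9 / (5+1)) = -30.17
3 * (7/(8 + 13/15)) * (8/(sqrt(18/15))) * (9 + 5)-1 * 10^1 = -10 + 840 * sqrt(30)/19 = 232.15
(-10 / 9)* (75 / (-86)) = 125 / 129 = 0.97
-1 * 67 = -67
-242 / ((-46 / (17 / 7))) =2057 / 161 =12.78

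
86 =86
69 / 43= 1.60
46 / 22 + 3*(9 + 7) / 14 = 425 / 77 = 5.52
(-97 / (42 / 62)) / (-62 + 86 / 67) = 201469 / 85428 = 2.36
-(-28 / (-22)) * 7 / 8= -49 / 44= -1.11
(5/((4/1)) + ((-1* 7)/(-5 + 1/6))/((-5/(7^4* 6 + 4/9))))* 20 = -7258673/87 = -83433.02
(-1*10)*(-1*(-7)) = -70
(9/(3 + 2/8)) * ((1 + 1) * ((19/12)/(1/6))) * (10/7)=6840/91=75.16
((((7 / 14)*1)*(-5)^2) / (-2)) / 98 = -25 / 392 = -0.06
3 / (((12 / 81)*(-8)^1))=-81 / 32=-2.53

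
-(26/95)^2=-676/9025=-0.07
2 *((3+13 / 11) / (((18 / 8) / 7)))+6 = 3170 / 99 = 32.02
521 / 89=5.85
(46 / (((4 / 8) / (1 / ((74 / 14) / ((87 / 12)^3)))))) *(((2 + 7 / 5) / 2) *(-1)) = -66752693 / 5920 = -11275.79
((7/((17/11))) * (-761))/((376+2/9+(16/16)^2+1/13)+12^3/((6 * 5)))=-34279245/4325072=-7.93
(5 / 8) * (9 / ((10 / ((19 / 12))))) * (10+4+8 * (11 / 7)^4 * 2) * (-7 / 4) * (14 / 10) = -1526859 / 6272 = -243.44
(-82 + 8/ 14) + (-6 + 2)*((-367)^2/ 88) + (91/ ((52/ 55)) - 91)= -1909109/ 308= -6198.41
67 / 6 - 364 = -2117 / 6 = -352.83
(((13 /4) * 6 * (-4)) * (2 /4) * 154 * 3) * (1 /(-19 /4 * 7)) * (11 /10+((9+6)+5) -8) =674388 /95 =7098.82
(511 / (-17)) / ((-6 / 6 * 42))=73 / 102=0.72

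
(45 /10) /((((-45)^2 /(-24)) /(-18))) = 24 /25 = 0.96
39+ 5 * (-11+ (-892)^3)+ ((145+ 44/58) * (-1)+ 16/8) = -102911186393/29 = -3548661599.76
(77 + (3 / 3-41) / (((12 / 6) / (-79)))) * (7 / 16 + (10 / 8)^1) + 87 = 46131 / 16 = 2883.19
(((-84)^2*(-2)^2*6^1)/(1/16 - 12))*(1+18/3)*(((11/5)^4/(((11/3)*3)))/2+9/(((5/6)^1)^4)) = -233847806976/119375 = -1958934.51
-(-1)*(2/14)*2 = 0.29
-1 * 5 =-5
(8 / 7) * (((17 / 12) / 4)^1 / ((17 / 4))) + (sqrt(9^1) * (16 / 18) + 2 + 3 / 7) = 109 / 21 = 5.19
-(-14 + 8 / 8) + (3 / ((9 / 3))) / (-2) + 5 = 35 / 2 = 17.50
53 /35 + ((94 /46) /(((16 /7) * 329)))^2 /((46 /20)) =82541103 /54508160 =1.51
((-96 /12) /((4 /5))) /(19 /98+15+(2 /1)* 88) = -0.05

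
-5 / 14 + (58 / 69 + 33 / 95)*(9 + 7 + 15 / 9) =20.63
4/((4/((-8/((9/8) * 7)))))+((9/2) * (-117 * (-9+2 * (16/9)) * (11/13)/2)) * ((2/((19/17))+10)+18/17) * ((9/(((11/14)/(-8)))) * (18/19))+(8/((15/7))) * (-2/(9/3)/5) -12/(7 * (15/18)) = -1352710.17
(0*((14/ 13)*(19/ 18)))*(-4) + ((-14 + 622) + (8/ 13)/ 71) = 561192/ 923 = 608.01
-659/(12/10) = -3295/6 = -549.17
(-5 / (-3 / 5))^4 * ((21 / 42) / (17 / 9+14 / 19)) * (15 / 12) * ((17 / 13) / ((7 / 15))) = 3154296875 / 980616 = 3216.65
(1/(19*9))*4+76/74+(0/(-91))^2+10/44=177847/139194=1.28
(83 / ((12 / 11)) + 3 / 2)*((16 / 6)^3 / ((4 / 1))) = 29792 / 81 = 367.80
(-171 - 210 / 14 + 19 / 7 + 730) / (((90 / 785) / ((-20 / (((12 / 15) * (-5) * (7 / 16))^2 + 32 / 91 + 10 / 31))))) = -38742098720 / 1517949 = -25522.66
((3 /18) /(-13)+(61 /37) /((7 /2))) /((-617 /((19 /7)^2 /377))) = -3341777 /230259183882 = -0.00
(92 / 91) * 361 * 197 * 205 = 1341266620 / 91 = 14739193.63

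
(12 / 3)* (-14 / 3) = -56 / 3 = -18.67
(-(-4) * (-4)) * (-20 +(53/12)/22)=10454/33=316.79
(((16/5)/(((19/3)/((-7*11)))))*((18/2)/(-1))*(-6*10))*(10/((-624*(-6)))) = -56.11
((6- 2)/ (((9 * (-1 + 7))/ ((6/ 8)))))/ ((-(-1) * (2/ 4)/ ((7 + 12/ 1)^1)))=19/ 9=2.11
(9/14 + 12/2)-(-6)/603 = 18721/2814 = 6.65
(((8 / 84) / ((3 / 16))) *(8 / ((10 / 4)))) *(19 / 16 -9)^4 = 48828125 / 8064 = 6055.08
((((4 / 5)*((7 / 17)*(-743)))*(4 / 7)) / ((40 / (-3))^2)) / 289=-6687 / 2456500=-0.00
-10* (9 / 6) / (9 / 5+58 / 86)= -3225 / 532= -6.06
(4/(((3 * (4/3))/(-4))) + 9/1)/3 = 5/3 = 1.67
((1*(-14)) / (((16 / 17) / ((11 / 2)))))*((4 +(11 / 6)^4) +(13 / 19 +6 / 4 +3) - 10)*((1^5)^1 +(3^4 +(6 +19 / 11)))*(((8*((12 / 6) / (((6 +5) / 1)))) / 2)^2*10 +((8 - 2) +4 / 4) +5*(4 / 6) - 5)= -2435189498581 / 2979504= -817313.72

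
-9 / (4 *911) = -9 / 3644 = -0.00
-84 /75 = -28 /25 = -1.12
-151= -151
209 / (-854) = -209 / 854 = -0.24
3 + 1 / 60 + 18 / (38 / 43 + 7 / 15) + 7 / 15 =878639 / 52260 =16.81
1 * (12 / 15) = 4 / 5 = 0.80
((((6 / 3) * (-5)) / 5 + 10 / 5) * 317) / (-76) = 0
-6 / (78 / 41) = -3.15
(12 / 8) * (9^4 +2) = 19689 / 2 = 9844.50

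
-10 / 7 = -1.43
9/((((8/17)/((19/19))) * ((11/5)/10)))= 3825/44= 86.93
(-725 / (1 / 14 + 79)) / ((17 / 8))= -81200 / 18819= -4.31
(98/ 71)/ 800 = 49/ 28400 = 0.00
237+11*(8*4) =589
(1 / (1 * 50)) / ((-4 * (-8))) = 1 / 1600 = 0.00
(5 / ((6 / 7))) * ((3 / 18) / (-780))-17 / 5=-95507 / 28080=-3.40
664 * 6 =3984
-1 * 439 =-439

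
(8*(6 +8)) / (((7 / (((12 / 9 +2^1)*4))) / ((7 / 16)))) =280 / 3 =93.33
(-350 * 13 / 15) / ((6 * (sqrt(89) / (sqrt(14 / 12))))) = -455 * sqrt(3738) / 4806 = -5.79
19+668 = 687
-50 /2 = -25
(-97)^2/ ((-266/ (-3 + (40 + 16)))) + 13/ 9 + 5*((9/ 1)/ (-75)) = -22430357/ 11970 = -1873.88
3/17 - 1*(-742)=12617/17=742.18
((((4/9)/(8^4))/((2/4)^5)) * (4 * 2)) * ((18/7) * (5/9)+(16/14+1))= 25/252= 0.10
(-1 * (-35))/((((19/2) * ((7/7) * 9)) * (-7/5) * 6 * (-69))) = 0.00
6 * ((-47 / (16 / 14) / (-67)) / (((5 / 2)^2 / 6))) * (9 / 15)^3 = 159894 / 209375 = 0.76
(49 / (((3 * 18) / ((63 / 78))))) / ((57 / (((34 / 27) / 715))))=5831 / 257490090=0.00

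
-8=-8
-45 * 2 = -90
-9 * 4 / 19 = -36 / 19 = -1.89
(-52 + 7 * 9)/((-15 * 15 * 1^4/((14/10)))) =-77/1125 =-0.07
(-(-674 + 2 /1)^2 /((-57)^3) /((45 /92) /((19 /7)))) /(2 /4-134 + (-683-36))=-1318912 /83093175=-0.02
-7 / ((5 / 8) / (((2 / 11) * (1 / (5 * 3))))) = -0.14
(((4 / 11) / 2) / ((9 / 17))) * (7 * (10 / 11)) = 2380 / 1089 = 2.19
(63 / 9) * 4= 28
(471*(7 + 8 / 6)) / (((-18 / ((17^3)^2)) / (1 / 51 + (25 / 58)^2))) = -196384787730275 / 181656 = -1081080656.46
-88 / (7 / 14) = -176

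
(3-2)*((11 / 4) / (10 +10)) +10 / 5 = 171 / 80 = 2.14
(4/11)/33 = 4/363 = 0.01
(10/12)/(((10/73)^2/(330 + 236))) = 1508107/60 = 25135.12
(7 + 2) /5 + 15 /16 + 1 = 299 /80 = 3.74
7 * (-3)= -21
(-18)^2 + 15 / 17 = 5523 / 17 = 324.88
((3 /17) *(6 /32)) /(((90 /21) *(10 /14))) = 147 /13600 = 0.01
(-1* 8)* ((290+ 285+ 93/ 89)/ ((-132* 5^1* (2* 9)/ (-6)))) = -102536/ 44055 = -2.33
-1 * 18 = -18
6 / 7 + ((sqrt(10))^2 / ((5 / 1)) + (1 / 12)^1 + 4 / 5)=1571 / 420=3.74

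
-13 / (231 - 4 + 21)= -13 / 248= -0.05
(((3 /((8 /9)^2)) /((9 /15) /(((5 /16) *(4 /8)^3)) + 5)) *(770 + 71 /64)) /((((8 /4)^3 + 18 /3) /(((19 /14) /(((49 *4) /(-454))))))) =-32.29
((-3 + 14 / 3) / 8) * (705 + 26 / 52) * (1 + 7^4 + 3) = 16967275 / 48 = 353484.90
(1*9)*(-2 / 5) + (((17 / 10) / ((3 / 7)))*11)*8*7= 36598 / 15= 2439.87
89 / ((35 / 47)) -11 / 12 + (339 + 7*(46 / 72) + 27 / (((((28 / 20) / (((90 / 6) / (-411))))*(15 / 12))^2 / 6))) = 19125974416 / 41385645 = 462.14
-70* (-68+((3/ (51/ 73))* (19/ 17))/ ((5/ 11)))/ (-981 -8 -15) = -4.00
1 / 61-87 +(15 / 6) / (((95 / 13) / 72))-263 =-377083 / 1159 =-325.35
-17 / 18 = -0.94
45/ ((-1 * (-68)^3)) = 45/ 314432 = 0.00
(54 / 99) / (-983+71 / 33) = -9 / 16184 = -0.00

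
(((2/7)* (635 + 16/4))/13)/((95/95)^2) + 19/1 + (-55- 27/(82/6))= -89289/3731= -23.93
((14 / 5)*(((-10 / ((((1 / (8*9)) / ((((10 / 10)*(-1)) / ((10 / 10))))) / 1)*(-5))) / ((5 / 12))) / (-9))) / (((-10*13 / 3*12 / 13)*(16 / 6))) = -126 / 125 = -1.01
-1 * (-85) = 85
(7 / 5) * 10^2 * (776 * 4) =434560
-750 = -750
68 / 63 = 1.08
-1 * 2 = -2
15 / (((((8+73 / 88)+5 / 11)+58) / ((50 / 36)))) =5500 / 17763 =0.31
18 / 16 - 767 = -6127 / 8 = -765.88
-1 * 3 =-3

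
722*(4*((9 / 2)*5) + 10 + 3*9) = 91694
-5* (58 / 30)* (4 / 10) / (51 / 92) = -5336 / 765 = -6.98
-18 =-18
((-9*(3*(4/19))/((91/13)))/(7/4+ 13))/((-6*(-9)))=-8/7847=-0.00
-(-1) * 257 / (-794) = -257 / 794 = -0.32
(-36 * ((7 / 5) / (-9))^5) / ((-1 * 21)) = -9604 / 61509375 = -0.00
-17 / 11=-1.55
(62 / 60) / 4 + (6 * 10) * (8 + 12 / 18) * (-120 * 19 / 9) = -5269323 / 40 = -131733.08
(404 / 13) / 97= 404 / 1261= 0.32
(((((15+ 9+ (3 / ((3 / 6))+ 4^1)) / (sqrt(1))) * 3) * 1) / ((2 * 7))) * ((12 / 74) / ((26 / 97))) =14841 / 3367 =4.41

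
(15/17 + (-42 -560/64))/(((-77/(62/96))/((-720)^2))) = 283826700/1309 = 216827.12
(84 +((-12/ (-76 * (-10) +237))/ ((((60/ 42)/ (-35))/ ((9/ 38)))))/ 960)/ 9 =169729427/ 18185280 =9.33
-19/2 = -9.50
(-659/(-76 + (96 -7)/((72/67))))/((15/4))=-63264/2455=-25.77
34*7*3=714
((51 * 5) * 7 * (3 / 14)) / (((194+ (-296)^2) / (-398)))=-10149 / 5854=-1.73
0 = 0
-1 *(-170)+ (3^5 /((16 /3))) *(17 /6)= 9571 /32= 299.09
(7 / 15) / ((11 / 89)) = 623 / 165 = 3.78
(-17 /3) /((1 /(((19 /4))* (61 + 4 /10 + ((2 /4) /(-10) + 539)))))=-3878261 /240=-16159.42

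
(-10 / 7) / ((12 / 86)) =-215 / 21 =-10.24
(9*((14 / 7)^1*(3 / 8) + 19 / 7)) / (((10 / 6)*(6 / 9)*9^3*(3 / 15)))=97 / 504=0.19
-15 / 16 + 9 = 129 / 16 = 8.06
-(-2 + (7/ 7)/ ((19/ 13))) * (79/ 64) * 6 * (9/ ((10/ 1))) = 10665/ 1216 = 8.77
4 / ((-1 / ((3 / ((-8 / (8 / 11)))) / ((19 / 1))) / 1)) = 12 / 209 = 0.06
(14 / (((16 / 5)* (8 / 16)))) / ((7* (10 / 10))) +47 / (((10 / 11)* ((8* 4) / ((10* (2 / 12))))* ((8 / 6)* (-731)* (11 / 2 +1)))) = 1519963 / 1216384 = 1.25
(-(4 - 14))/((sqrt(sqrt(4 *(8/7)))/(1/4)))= 5 *2^(3/4) *7^(1/4)/8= 1.71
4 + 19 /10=59 /10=5.90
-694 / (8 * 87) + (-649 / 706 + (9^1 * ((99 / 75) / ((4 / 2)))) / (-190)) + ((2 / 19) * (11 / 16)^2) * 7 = -14932042219 / 9336144000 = -1.60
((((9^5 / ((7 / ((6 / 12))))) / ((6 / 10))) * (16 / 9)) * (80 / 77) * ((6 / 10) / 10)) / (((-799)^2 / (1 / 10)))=209952 / 1720490695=0.00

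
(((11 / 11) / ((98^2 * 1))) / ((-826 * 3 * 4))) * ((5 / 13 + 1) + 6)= -1 / 12890969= -0.00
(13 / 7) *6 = 78 / 7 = 11.14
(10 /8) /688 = 0.00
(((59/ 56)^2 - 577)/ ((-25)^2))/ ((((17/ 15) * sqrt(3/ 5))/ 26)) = -23477883 * sqrt(15)/ 3332000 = -27.29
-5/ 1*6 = -30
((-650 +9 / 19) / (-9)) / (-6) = -12.03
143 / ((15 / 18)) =858 / 5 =171.60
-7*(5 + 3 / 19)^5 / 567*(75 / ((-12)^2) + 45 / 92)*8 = -5039358442160 / 13838917311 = -364.14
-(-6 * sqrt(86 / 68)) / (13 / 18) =54 * sqrt(1462) / 221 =9.34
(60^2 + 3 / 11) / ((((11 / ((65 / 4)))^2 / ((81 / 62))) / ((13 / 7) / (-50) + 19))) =3598086724479 / 18484928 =194649.76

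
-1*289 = -289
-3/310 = -0.01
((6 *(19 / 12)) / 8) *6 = 57 / 8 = 7.12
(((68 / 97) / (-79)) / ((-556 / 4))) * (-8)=-544 / 1065157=-0.00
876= 876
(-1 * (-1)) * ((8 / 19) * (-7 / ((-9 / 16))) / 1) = 896 / 171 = 5.24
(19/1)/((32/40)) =95/4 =23.75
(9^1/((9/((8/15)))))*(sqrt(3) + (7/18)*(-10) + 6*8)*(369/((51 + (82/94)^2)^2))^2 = 1080722867717346507*sqrt(3)/106824967375992100000 + 47671886498198507031/106824967375992100000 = 0.46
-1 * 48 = -48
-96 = -96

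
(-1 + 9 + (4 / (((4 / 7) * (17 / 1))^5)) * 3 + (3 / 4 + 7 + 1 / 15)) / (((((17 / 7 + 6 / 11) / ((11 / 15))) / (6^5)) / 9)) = 272944.41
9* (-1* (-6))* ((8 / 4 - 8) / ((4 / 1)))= -81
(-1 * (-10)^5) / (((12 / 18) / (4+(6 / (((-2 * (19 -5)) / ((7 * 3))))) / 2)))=262500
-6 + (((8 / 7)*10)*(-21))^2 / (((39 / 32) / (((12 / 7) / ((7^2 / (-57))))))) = -420276354 / 4459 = -94253.50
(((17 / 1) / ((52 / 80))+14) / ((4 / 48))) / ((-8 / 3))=-2349 / 13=-180.69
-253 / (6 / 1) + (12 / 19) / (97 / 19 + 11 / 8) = -248629 / 5910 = -42.07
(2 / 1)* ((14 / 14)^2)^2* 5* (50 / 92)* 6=750 / 23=32.61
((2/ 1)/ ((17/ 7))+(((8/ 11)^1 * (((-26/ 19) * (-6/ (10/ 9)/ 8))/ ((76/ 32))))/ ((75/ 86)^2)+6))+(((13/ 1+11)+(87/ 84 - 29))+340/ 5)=420752598879/ 5906862500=71.23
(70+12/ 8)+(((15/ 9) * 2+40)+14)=773/ 6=128.83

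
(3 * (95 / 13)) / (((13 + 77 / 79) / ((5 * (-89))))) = -3339725 / 4784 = -698.10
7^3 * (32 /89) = 123.33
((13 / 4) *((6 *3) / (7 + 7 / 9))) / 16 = 1053 / 2240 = 0.47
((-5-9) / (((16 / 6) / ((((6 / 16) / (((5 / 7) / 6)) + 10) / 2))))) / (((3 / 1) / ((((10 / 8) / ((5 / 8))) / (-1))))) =1841 / 80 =23.01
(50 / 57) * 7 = 350 / 57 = 6.14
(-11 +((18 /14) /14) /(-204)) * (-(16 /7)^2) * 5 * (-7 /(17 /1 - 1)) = -733070 /5831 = -125.72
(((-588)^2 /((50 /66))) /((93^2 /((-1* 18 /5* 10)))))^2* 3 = 6248538088353792 /577200625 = 10825591.34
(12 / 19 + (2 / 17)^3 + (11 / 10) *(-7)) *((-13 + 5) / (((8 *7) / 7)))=6596639 / 933470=7.07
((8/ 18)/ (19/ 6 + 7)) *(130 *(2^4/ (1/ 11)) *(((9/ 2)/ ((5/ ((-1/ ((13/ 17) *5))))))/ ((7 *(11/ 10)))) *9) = -117504/ 427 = -275.19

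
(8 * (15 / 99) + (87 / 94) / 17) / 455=66791 / 23993970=0.00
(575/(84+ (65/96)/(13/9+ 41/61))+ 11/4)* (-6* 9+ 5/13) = -6434492809/12541404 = -513.06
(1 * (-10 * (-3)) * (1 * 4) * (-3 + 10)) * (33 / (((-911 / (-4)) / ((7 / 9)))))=86240 / 911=94.67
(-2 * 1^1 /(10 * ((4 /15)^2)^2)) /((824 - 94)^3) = -81 /796706816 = -0.00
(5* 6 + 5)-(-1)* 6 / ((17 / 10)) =655 / 17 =38.53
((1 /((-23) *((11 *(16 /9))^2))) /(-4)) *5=405 /2849792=0.00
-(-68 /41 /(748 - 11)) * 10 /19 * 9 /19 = 0.00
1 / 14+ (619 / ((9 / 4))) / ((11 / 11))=34673 / 126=275.18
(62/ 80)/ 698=0.00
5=5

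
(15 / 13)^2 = 225 / 169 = 1.33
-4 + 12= 8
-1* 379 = -379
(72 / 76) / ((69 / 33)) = 198 / 437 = 0.45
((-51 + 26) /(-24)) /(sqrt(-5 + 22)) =25*sqrt(17) /408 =0.25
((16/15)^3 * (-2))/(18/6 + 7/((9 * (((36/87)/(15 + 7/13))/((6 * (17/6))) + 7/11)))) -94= -58820378066/621942375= -94.58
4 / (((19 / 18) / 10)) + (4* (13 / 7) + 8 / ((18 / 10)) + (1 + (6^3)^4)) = 2605608516961 / 1197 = 2176782386.77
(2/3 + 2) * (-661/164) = -1322/123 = -10.75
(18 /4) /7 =0.64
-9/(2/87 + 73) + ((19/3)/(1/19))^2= 827922266/57177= 14479.99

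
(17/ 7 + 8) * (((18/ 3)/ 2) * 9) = 1971/ 7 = 281.57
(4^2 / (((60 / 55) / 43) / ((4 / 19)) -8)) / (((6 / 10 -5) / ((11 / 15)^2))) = 41624 / 167715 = 0.25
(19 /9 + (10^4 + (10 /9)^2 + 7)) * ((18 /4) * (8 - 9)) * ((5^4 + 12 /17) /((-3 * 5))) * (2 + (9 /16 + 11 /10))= 1263545477579 /183600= 6882055.98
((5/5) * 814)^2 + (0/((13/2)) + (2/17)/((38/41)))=214018549/323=662596.13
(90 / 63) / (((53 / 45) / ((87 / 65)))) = 1.62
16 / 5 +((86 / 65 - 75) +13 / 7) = -68.62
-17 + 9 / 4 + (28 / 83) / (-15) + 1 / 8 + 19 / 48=-94631 / 6640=-14.25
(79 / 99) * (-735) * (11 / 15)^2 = -42581 / 135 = -315.41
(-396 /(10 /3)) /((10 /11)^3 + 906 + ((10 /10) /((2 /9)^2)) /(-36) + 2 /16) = -12649824 /96504295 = -0.13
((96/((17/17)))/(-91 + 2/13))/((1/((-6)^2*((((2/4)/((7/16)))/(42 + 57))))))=-39936/90937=-0.44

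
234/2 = 117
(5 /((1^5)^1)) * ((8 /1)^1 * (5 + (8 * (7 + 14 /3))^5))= 68841472048600 /243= 283298238883.13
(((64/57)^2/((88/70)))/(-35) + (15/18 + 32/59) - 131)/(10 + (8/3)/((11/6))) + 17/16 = -1981789591/193224528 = -10.26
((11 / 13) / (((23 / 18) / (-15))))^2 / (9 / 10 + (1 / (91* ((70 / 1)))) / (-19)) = 41061289500 / 374542051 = 109.63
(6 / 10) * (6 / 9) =2 / 5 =0.40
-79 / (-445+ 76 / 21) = 1659 / 9269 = 0.18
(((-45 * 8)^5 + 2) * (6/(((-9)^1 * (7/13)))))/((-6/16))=-1257696460799584/63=-19963435885707.68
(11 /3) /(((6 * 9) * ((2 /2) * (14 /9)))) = 0.04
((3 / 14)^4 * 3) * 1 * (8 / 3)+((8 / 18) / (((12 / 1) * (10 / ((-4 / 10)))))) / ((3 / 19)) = 0.01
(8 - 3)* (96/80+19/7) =137/7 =19.57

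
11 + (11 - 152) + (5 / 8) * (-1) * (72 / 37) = -4855 / 37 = -131.22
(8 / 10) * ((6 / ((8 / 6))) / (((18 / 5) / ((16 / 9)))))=16 / 9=1.78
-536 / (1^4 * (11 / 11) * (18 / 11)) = -2948 / 9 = -327.56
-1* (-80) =80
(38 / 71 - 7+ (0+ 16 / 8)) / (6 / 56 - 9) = 8876 / 17679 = 0.50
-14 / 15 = -0.93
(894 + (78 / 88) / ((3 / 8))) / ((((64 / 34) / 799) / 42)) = 703123995 / 44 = 15980090.80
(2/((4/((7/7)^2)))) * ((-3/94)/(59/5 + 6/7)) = -105/83284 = -0.00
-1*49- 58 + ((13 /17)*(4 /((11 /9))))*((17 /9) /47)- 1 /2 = -111051 /1034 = -107.40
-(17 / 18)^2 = -289 / 324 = -0.89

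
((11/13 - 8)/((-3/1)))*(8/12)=62/39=1.59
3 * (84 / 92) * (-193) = -12159 / 23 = -528.65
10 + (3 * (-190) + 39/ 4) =-2201/ 4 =-550.25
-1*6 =-6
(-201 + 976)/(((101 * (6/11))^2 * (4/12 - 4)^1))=-8525/122412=-0.07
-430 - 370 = -800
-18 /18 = -1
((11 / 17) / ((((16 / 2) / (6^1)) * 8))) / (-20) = -33 / 10880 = -0.00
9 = 9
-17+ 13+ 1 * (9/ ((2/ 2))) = 5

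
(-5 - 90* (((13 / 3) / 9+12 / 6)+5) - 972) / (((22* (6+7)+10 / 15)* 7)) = -4951 / 6020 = -0.82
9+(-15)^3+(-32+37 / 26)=-88311 / 26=-3396.58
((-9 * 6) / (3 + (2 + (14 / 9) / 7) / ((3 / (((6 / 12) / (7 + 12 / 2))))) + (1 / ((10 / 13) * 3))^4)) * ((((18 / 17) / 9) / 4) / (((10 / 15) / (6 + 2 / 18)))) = -2606175000 / 548441981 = -4.75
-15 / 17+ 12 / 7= 99 / 119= 0.83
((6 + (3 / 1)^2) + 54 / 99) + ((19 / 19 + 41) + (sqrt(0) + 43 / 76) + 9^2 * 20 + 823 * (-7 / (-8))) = 2398.24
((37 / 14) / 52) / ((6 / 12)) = 37 / 364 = 0.10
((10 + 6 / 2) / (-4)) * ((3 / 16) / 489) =-13 / 10432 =-0.00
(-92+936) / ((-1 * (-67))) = 844 / 67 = 12.60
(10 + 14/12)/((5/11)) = 24.57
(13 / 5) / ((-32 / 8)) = -13 / 20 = -0.65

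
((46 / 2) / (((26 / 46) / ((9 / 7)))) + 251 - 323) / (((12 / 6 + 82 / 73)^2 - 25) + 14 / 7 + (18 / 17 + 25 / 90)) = 2920537134 / 1767114167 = 1.65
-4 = -4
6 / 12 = 1 / 2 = 0.50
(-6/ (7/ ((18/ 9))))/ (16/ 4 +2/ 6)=-36/ 91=-0.40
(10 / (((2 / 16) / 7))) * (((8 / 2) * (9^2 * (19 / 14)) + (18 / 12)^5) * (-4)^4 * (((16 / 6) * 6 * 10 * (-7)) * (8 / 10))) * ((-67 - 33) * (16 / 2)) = 45965574144000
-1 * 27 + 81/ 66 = -567/ 22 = -25.77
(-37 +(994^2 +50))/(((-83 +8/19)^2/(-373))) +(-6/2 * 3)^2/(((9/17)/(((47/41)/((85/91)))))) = -27179210643212/504661005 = -53856.37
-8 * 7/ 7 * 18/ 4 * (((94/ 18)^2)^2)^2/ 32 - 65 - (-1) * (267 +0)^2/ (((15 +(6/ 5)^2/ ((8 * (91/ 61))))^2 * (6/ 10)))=-12513741421786544660449/ 20123767690318728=-621838.89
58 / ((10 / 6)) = 174 / 5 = 34.80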